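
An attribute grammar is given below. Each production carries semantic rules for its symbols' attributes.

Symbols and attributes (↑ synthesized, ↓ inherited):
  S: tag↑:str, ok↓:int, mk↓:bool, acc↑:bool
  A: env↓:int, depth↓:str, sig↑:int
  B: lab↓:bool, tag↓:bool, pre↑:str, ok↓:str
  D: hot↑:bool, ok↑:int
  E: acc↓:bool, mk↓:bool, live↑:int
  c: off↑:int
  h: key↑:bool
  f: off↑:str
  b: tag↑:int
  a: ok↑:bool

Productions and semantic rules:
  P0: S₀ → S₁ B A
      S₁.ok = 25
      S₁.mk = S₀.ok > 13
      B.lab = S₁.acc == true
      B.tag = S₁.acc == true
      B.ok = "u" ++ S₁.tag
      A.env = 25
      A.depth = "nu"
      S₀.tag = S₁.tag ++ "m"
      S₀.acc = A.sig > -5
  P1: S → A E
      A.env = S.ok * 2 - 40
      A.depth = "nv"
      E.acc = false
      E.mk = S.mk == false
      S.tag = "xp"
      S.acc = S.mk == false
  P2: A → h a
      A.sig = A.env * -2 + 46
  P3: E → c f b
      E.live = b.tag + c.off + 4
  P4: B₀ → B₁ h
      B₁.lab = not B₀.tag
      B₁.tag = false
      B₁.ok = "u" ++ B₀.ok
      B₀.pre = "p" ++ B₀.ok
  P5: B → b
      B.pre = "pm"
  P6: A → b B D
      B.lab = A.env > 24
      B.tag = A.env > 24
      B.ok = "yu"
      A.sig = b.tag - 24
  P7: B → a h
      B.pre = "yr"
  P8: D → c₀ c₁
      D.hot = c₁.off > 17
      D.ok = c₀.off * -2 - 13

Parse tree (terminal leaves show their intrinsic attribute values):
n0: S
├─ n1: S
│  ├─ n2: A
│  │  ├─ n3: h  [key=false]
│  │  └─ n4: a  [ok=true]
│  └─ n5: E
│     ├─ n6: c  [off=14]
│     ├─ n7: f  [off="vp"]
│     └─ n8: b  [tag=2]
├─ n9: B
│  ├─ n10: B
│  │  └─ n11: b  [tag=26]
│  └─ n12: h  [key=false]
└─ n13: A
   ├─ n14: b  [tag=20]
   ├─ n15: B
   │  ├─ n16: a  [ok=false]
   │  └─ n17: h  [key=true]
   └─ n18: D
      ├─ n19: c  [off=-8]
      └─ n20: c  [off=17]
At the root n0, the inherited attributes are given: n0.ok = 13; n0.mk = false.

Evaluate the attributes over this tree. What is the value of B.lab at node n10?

1. n0.ok = 13  [given at root]
2. n0.mk = false  [given at root]
3. n1.ok = 25  [25]
4. n1.mk = false  [S₀.ok > 13]
5. n2.env = 10  [S.ok * 2 - 40]
6. n2.depth = "nv"  ["nv"]
7. n3.key = false  [terminal]
8. n4.ok = true  [terminal]
9. n2.sig = 26  [A.env * -2 + 46]
10. n5.acc = false  [false]
11. n5.mk = true  [S.mk == false]
12. n6.off = 14  [terminal]
13. n7.off = "vp"  [terminal]
14. n8.tag = 2  [terminal]
15. n5.live = 20  [b.tag + c.off + 4]
16. n1.tag = "xp"  ["xp"]
17. n1.acc = true  [S.mk == false]
18. n9.lab = true  [S₁.acc == true]
19. n9.tag = true  [S₁.acc == true]
20. n9.ok = "uxp"  ["u" ++ S₁.tag]
21. n10.lab = false  [not B₀.tag]
22. n10.tag = false  [false]
23. n10.ok = "uuxp"  ["u" ++ B₀.ok]
24. n11.tag = 26  [terminal]
25. n10.pre = "pm"  ["pm"]
26. n12.key = false  [terminal]
27. n9.pre = "puxp"  ["p" ++ B₀.ok]
28. n13.env = 25  [25]
29. n13.depth = "nu"  ["nu"]
30. n14.tag = 20  [terminal]
31. n15.lab = true  [A.env > 24]
32. n15.tag = true  [A.env > 24]
33. n15.ok = "yu"  ["yu"]
34. n16.ok = false  [terminal]
35. n17.key = true  [terminal]
36. n15.pre = "yr"  ["yr"]
37. n19.off = -8  [terminal]
38. n20.off = 17  [terminal]
39. n18.hot = false  [c₁.off > 17]
40. n18.ok = 3  [c₀.off * -2 - 13]
41. n13.sig = -4  [b.tag - 24]
42. n0.tag = "xpm"  [S₁.tag ++ "m"]
43. n0.acc = true  [A.sig > -5]

false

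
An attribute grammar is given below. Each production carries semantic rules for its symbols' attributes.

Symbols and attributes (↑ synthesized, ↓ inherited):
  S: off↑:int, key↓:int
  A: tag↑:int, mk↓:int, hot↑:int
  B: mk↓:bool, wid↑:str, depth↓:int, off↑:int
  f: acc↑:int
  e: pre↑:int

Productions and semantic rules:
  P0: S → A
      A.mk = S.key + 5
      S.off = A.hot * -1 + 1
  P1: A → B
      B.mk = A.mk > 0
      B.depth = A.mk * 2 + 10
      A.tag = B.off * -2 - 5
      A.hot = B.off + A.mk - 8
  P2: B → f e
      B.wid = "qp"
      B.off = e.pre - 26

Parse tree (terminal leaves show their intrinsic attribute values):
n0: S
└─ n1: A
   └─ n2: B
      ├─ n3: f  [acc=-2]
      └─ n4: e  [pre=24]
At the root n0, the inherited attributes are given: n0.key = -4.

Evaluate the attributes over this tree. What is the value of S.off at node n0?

10

1. n0.key = -4  [given at root]
2. n1.mk = 1  [S.key + 5]
3. n2.mk = true  [A.mk > 0]
4. n2.depth = 12  [A.mk * 2 + 10]
5. n3.acc = -2  [terminal]
6. n4.pre = 24  [terminal]
7. n2.wid = "qp"  ["qp"]
8. n2.off = -2  [e.pre - 26]
9. n1.tag = -1  [B.off * -2 - 5]
10. n1.hot = -9  [B.off + A.mk - 8]
11. n0.off = 10  [A.hot * -1 + 1]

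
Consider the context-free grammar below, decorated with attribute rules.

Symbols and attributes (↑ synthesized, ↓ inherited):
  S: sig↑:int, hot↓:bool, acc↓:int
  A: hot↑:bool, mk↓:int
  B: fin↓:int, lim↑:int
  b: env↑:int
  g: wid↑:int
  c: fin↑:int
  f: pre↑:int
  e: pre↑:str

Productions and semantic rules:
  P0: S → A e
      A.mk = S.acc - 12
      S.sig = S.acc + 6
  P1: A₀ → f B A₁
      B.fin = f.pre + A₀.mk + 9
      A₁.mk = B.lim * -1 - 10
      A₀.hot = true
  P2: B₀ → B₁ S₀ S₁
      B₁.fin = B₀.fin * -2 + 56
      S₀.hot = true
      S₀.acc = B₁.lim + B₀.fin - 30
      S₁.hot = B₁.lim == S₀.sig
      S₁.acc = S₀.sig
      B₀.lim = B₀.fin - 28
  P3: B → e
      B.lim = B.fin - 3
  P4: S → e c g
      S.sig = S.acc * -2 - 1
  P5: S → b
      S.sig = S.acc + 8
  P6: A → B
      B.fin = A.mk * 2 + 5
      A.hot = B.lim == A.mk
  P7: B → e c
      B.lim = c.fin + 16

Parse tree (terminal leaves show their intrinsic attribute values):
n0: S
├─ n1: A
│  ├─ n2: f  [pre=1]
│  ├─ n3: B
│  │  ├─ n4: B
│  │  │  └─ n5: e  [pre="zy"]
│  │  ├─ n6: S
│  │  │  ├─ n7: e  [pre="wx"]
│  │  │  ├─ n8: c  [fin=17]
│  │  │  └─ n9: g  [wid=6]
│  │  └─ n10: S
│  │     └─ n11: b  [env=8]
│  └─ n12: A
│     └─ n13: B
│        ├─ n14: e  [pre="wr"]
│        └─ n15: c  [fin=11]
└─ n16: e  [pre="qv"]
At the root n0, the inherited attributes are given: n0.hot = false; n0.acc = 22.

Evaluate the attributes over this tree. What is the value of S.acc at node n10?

-7

1. n0.hot = false  [given at root]
2. n0.acc = 22  [given at root]
3. n1.mk = 10  [S.acc - 12]
4. n2.pre = 1  [terminal]
5. n3.fin = 20  [f.pre + A₀.mk + 9]
6. n4.fin = 16  [B₀.fin * -2 + 56]
7. n5.pre = "zy"  [terminal]
8. n4.lim = 13  [B.fin - 3]
9. n6.hot = true  [true]
10. n6.acc = 3  [B₁.lim + B₀.fin - 30]
11. n7.pre = "wx"  [terminal]
12. n8.fin = 17  [terminal]
13. n9.wid = 6  [terminal]
14. n6.sig = -7  [S.acc * -2 - 1]
15. n10.hot = false  [B₁.lim == S₀.sig]
16. n10.acc = -7  [S₀.sig]
17. n11.env = 8  [terminal]
18. n10.sig = 1  [S.acc + 8]
19. n3.lim = -8  [B₀.fin - 28]
20. n12.mk = -2  [B.lim * -1 - 10]
21. n13.fin = 1  [A.mk * 2 + 5]
22. n14.pre = "wr"  [terminal]
23. n15.fin = 11  [terminal]
24. n13.lim = 27  [c.fin + 16]
25. n12.hot = false  [B.lim == A.mk]
26. n1.hot = true  [true]
27. n16.pre = "qv"  [terminal]
28. n0.sig = 28  [S.acc + 6]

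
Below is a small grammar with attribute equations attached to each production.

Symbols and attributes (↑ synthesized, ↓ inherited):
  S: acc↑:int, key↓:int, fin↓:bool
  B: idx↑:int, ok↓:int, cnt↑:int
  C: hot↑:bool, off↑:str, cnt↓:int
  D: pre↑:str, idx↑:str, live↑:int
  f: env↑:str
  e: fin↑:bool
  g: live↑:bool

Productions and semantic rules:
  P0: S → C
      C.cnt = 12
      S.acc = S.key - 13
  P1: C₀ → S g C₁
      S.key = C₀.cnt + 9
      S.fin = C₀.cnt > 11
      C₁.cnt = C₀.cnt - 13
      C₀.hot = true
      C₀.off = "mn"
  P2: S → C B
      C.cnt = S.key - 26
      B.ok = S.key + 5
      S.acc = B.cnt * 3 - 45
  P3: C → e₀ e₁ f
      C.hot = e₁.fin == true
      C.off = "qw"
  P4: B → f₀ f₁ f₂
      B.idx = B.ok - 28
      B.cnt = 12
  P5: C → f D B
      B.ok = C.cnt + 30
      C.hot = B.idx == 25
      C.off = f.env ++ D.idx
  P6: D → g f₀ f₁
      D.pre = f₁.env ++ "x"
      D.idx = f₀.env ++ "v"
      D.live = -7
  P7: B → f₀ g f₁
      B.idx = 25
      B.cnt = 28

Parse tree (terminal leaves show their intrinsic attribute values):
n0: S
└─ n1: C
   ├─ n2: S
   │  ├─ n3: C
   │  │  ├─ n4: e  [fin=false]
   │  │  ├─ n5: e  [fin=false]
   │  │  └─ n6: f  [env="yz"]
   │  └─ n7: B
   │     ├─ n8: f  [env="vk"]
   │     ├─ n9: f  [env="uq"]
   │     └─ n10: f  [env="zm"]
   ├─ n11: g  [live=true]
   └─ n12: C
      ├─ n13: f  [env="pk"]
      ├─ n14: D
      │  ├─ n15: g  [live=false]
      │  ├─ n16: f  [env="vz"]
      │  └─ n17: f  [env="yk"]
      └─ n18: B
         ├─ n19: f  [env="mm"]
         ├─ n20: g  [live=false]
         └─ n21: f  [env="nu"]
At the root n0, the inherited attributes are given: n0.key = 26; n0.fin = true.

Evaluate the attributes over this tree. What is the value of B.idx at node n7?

-2

1. n0.key = 26  [given at root]
2. n0.fin = true  [given at root]
3. n1.cnt = 12  [12]
4. n2.key = 21  [C₀.cnt + 9]
5. n2.fin = true  [C₀.cnt > 11]
6. n3.cnt = -5  [S.key - 26]
7. n4.fin = false  [terminal]
8. n5.fin = false  [terminal]
9. n6.env = "yz"  [terminal]
10. n3.hot = false  [e₁.fin == true]
11. n3.off = "qw"  ["qw"]
12. n7.ok = 26  [S.key + 5]
13. n8.env = "vk"  [terminal]
14. n9.env = "uq"  [terminal]
15. n10.env = "zm"  [terminal]
16. n7.idx = -2  [B.ok - 28]
17. n7.cnt = 12  [12]
18. n2.acc = -9  [B.cnt * 3 - 45]
19. n11.live = true  [terminal]
20. n12.cnt = -1  [C₀.cnt - 13]
21. n13.env = "pk"  [terminal]
22. n15.live = false  [terminal]
23. n16.env = "vz"  [terminal]
24. n17.env = "yk"  [terminal]
25. n14.pre = "ykx"  [f₁.env ++ "x"]
26. n14.idx = "vzv"  [f₀.env ++ "v"]
27. n14.live = -7  [-7]
28. n18.ok = 29  [C.cnt + 30]
29. n19.env = "mm"  [terminal]
30. n20.live = false  [terminal]
31. n21.env = "nu"  [terminal]
32. n18.idx = 25  [25]
33. n18.cnt = 28  [28]
34. n12.hot = true  [B.idx == 25]
35. n12.off = "pkvzv"  [f.env ++ D.idx]
36. n1.hot = true  [true]
37. n1.off = "mn"  ["mn"]
38. n0.acc = 13  [S.key - 13]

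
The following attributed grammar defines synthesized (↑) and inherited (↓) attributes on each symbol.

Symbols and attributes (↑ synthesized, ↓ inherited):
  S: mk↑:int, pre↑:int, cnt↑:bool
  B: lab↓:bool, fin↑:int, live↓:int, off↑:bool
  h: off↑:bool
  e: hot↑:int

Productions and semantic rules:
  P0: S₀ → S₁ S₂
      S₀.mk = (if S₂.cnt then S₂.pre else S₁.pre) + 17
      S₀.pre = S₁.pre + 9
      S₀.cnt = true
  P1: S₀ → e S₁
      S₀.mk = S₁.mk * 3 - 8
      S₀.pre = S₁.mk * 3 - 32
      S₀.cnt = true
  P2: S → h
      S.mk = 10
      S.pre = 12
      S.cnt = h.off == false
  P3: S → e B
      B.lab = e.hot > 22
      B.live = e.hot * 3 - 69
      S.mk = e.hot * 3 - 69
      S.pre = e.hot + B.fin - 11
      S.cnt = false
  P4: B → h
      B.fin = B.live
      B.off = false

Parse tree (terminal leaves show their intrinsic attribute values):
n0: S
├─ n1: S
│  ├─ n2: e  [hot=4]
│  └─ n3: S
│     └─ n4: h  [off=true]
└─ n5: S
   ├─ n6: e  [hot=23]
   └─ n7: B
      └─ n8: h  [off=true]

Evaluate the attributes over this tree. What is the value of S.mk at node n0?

15

1. n2.hot = 4  [terminal]
2. n4.off = true  [terminal]
3. n3.mk = 10  [10]
4. n3.pre = 12  [12]
5. n3.cnt = false  [h.off == false]
6. n1.mk = 22  [S₁.mk * 3 - 8]
7. n1.pre = -2  [S₁.mk * 3 - 32]
8. n1.cnt = true  [true]
9. n6.hot = 23  [terminal]
10. n7.lab = true  [e.hot > 22]
11. n7.live = 0  [e.hot * 3 - 69]
12. n8.off = true  [terminal]
13. n7.fin = 0  [B.live]
14. n7.off = false  [false]
15. n5.mk = 0  [e.hot * 3 - 69]
16. n5.pre = 12  [e.hot + B.fin - 11]
17. n5.cnt = false  [false]
18. n0.mk = 15  [(if S₂.cnt then S₂.pre else S₁.pre) + 17]
19. n0.pre = 7  [S₁.pre + 9]
20. n0.cnt = true  [true]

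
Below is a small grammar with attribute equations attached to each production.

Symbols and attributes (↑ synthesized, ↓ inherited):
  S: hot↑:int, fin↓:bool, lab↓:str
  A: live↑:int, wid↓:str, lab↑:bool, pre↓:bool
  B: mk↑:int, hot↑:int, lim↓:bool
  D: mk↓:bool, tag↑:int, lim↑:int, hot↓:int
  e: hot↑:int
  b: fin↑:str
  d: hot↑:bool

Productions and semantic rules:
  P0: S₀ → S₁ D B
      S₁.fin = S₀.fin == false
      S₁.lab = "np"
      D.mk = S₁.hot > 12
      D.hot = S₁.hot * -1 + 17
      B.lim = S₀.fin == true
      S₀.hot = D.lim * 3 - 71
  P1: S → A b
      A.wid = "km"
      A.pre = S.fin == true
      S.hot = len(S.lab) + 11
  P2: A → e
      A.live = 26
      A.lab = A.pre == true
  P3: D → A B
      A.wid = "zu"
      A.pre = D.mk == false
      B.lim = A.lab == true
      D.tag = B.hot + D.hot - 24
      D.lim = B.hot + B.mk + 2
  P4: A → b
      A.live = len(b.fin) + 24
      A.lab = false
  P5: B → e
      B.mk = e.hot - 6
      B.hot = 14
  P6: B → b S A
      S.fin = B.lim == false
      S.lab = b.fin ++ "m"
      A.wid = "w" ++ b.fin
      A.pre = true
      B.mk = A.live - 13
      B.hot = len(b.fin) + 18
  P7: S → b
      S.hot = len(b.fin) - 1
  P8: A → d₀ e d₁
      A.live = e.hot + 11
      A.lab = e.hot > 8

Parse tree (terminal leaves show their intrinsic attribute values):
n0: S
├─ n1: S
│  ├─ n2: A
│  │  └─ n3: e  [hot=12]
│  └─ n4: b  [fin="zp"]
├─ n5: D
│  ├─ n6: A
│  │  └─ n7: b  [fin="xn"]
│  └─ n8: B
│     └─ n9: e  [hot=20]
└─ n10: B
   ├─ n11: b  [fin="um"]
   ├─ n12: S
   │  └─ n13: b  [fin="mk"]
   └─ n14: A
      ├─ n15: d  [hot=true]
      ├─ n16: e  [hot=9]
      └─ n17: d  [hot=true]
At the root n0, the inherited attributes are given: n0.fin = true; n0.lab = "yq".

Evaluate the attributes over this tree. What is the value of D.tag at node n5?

1. n0.fin = true  [given at root]
2. n0.lab = "yq"  [given at root]
3. n1.fin = false  [S₀.fin == false]
4. n1.lab = "np"  ["np"]
5. n2.wid = "km"  ["km"]
6. n2.pre = false  [S.fin == true]
7. n3.hot = 12  [terminal]
8. n2.live = 26  [26]
9. n2.lab = false  [A.pre == true]
10. n4.fin = "zp"  [terminal]
11. n1.hot = 13  [len(S.lab) + 11]
12. n5.mk = true  [S₁.hot > 12]
13. n5.hot = 4  [S₁.hot * -1 + 17]
14. n6.wid = "zu"  ["zu"]
15. n6.pre = false  [D.mk == false]
16. n7.fin = "xn"  [terminal]
17. n6.live = 26  [len(b.fin) + 24]
18. n6.lab = false  [false]
19. n8.lim = false  [A.lab == true]
20. n9.hot = 20  [terminal]
21. n8.mk = 14  [e.hot - 6]
22. n8.hot = 14  [14]
23. n5.tag = -6  [B.hot + D.hot - 24]
24. n5.lim = 30  [B.hot + B.mk + 2]
25. n10.lim = true  [S₀.fin == true]
26. n11.fin = "um"  [terminal]
27. n12.fin = false  [B.lim == false]
28. n12.lab = "umm"  [b.fin ++ "m"]
29. n13.fin = "mk"  [terminal]
30. n12.hot = 1  [len(b.fin) - 1]
31. n14.wid = "wum"  ["w" ++ b.fin]
32. n14.pre = true  [true]
33. n15.hot = true  [terminal]
34. n16.hot = 9  [terminal]
35. n17.hot = true  [terminal]
36. n14.live = 20  [e.hot + 11]
37. n14.lab = true  [e.hot > 8]
38. n10.mk = 7  [A.live - 13]
39. n10.hot = 20  [len(b.fin) + 18]
40. n0.hot = 19  [D.lim * 3 - 71]

-6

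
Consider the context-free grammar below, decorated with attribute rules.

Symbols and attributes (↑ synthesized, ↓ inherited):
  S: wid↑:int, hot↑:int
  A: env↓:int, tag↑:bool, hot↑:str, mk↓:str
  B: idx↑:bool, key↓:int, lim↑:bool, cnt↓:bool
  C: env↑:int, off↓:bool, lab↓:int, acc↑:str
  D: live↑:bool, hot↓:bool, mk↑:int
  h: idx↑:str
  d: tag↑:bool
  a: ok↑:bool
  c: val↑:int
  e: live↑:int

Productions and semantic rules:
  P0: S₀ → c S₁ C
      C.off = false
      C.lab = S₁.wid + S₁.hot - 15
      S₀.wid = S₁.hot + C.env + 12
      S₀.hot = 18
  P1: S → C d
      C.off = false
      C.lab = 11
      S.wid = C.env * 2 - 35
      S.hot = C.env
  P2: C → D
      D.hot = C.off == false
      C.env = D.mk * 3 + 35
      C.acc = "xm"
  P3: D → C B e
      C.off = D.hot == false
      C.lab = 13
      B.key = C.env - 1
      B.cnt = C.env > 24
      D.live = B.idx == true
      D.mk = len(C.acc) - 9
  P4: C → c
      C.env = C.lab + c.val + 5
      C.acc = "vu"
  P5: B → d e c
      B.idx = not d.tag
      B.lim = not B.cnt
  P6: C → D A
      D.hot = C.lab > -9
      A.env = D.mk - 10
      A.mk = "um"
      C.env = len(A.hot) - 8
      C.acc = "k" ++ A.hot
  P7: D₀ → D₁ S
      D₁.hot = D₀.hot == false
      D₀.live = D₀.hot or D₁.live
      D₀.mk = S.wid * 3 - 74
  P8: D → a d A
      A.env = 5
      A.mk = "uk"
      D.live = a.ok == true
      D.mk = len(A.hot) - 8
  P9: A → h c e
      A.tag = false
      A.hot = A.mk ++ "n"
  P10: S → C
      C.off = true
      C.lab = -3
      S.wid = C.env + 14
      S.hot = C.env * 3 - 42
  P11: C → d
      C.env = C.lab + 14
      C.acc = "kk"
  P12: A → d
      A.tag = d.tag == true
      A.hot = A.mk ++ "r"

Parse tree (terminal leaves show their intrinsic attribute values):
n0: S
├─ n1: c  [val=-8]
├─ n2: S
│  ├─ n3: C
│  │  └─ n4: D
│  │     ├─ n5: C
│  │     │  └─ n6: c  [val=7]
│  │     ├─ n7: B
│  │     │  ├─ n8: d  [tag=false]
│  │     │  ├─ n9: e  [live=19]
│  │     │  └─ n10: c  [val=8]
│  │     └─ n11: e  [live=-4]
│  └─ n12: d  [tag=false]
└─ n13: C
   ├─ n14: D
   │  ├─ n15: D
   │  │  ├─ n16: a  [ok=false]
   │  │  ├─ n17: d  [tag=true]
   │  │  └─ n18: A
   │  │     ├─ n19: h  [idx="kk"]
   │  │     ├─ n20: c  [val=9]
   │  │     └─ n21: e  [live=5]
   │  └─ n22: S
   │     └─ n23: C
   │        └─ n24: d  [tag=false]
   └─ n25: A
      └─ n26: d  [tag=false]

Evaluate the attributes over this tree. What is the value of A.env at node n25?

1. n1.val = -8  [terminal]
2. n3.off = false  [false]
3. n3.lab = 11  [11]
4. n4.hot = true  [C.off == false]
5. n5.off = false  [D.hot == false]
6. n5.lab = 13  [13]
7. n6.val = 7  [terminal]
8. n5.env = 25  [C.lab + c.val + 5]
9. n5.acc = "vu"  ["vu"]
10. n7.key = 24  [C.env - 1]
11. n7.cnt = true  [C.env > 24]
12. n8.tag = false  [terminal]
13. n9.live = 19  [terminal]
14. n10.val = 8  [terminal]
15. n7.idx = true  [not d.tag]
16. n7.lim = false  [not B.cnt]
17. n11.live = -4  [terminal]
18. n4.live = true  [B.idx == true]
19. n4.mk = -7  [len(C.acc) - 9]
20. n3.env = 14  [D.mk * 3 + 35]
21. n3.acc = "xm"  ["xm"]
22. n12.tag = false  [terminal]
23. n2.wid = -7  [C.env * 2 - 35]
24. n2.hot = 14  [C.env]
25. n13.off = false  [false]
26. n13.lab = -8  [S₁.wid + S₁.hot - 15]
27. n14.hot = true  [C.lab > -9]
28. n15.hot = false  [D₀.hot == false]
29. n16.ok = false  [terminal]
30. n17.tag = true  [terminal]
31. n18.env = 5  [5]
32. n18.mk = "uk"  ["uk"]
33. n19.idx = "kk"  [terminal]
34. n20.val = 9  [terminal]
35. n21.live = 5  [terminal]
36. n18.tag = false  [false]
37. n18.hot = "ukn"  [A.mk ++ "n"]
38. n15.live = false  [a.ok == true]
39. n15.mk = -5  [len(A.hot) - 8]
40. n23.off = true  [true]
41. n23.lab = -3  [-3]
42. n24.tag = false  [terminal]
43. n23.env = 11  [C.lab + 14]
44. n23.acc = "kk"  ["kk"]
45. n22.wid = 25  [C.env + 14]
46. n22.hot = -9  [C.env * 3 - 42]
47. n14.live = true  [D₀.hot or D₁.live]
48. n14.mk = 1  [S.wid * 3 - 74]
49. n25.env = -9  [D.mk - 10]
50. n25.mk = "um"  ["um"]
51. n26.tag = false  [terminal]
52. n25.tag = false  [d.tag == true]
53. n25.hot = "umr"  [A.mk ++ "r"]
54. n13.env = -5  [len(A.hot) - 8]
55. n13.acc = "kumr"  ["k" ++ A.hot]
56. n0.wid = 21  [S₁.hot + C.env + 12]
57. n0.hot = 18  [18]

-9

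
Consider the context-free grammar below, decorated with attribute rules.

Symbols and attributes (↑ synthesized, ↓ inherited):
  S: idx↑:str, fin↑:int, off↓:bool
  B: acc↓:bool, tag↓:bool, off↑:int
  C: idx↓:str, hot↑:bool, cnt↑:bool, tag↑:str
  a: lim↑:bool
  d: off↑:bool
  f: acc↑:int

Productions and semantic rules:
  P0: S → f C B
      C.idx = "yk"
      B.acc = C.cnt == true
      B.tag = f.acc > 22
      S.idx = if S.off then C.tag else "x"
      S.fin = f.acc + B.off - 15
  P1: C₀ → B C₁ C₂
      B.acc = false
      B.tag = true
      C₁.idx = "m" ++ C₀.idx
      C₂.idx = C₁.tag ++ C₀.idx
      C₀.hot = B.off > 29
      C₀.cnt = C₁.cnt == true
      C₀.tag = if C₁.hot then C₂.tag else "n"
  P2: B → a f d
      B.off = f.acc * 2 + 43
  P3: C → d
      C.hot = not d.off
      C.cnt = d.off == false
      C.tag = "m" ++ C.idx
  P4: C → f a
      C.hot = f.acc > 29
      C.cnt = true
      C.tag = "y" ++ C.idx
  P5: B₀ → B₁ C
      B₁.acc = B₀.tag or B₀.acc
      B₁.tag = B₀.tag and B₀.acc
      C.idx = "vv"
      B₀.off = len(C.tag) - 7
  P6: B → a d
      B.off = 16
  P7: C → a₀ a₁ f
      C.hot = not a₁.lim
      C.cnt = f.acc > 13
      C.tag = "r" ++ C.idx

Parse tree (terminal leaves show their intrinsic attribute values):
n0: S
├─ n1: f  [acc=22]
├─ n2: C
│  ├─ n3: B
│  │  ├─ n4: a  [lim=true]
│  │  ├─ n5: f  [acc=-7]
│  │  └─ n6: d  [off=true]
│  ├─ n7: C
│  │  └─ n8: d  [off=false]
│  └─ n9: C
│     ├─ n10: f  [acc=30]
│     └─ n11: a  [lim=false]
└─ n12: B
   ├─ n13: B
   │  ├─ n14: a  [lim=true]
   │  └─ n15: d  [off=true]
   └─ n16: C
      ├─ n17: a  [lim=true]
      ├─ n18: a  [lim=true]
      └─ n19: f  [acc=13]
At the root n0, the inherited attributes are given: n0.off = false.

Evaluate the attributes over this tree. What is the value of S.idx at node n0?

"x"

1. n0.off = false  [given at root]
2. n1.acc = 22  [terminal]
3. n2.idx = "yk"  ["yk"]
4. n3.acc = false  [false]
5. n3.tag = true  [true]
6. n4.lim = true  [terminal]
7. n5.acc = -7  [terminal]
8. n6.off = true  [terminal]
9. n3.off = 29  [f.acc * 2 + 43]
10. n7.idx = "myk"  ["m" ++ C₀.idx]
11. n8.off = false  [terminal]
12. n7.hot = true  [not d.off]
13. n7.cnt = true  [d.off == false]
14. n7.tag = "mmyk"  ["m" ++ C.idx]
15. n9.idx = "mmykyk"  [C₁.tag ++ C₀.idx]
16. n10.acc = 30  [terminal]
17. n11.lim = false  [terminal]
18. n9.hot = true  [f.acc > 29]
19. n9.cnt = true  [true]
20. n9.tag = "ymmykyk"  ["y" ++ C.idx]
21. n2.hot = false  [B.off > 29]
22. n2.cnt = true  [C₁.cnt == true]
23. n2.tag = "ymmykyk"  [if C₁.hot then C₂.tag else "n"]
24. n12.acc = true  [C.cnt == true]
25. n12.tag = false  [f.acc > 22]
26. n13.acc = true  [B₀.tag or B₀.acc]
27. n13.tag = false  [B₀.tag and B₀.acc]
28. n14.lim = true  [terminal]
29. n15.off = true  [terminal]
30. n13.off = 16  [16]
31. n16.idx = "vv"  ["vv"]
32. n17.lim = true  [terminal]
33. n18.lim = true  [terminal]
34. n19.acc = 13  [terminal]
35. n16.hot = false  [not a₁.lim]
36. n16.cnt = false  [f.acc > 13]
37. n16.tag = "rvv"  ["r" ++ C.idx]
38. n12.off = -4  [len(C.tag) - 7]
39. n0.idx = "x"  [if S.off then C.tag else "x"]
40. n0.fin = 3  [f.acc + B.off - 15]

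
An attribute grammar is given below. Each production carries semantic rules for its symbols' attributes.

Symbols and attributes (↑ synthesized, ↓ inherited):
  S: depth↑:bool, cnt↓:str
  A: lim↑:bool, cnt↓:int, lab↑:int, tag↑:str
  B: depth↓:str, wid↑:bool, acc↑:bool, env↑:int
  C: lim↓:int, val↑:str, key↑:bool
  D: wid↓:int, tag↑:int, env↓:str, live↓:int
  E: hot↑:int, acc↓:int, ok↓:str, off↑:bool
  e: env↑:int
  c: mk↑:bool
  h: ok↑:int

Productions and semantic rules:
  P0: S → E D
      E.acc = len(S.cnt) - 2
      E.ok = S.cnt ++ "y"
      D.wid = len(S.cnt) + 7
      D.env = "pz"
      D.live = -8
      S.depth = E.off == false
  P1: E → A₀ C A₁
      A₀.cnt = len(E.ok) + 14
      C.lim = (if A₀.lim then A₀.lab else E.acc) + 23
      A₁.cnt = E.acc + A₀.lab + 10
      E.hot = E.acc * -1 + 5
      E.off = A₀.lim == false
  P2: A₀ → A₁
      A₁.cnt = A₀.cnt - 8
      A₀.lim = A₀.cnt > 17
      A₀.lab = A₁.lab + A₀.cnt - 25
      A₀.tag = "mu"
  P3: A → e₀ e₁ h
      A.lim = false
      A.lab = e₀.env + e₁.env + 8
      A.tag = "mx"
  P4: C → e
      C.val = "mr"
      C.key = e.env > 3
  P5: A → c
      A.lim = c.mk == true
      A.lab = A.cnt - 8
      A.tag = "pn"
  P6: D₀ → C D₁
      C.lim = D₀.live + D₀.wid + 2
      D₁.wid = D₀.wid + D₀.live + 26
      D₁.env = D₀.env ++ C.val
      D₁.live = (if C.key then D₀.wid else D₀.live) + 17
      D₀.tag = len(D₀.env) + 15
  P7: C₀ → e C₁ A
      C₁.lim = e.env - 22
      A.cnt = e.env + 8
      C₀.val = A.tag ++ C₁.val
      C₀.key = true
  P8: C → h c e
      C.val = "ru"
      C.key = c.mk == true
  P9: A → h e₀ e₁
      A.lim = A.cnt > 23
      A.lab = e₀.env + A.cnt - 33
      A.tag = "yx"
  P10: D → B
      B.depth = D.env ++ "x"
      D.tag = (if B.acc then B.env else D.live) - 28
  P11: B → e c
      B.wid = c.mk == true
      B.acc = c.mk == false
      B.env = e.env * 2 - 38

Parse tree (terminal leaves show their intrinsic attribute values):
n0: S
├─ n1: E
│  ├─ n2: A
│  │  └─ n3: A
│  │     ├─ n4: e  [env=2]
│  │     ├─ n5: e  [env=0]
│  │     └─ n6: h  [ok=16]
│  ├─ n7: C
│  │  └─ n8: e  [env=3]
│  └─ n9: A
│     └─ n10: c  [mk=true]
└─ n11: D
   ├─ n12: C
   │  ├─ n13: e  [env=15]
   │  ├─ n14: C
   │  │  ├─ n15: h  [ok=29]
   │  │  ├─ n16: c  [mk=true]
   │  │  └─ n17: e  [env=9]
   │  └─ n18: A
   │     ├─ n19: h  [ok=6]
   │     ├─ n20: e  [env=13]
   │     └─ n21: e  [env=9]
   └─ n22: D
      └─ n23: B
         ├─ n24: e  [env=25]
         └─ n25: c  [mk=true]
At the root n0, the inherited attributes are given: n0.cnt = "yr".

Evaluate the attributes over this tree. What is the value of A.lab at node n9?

4

1. n0.cnt = "yr"  [given at root]
2. n1.acc = 0  [len(S.cnt) - 2]
3. n1.ok = "yry"  [S.cnt ++ "y"]
4. n2.cnt = 17  [len(E.ok) + 14]
5. n3.cnt = 9  [A₀.cnt - 8]
6. n4.env = 2  [terminal]
7. n5.env = 0  [terminal]
8. n6.ok = 16  [terminal]
9. n3.lim = false  [false]
10. n3.lab = 10  [e₀.env + e₁.env + 8]
11. n3.tag = "mx"  ["mx"]
12. n2.lim = false  [A₀.cnt > 17]
13. n2.lab = 2  [A₁.lab + A₀.cnt - 25]
14. n2.tag = "mu"  ["mu"]
15. n7.lim = 23  [(if A₀.lim then A₀.lab else E.acc) + 23]
16. n8.env = 3  [terminal]
17. n7.val = "mr"  ["mr"]
18. n7.key = false  [e.env > 3]
19. n9.cnt = 12  [E.acc + A₀.lab + 10]
20. n10.mk = true  [terminal]
21. n9.lim = true  [c.mk == true]
22. n9.lab = 4  [A.cnt - 8]
23. n9.tag = "pn"  ["pn"]
24. n1.hot = 5  [E.acc * -1 + 5]
25. n1.off = true  [A₀.lim == false]
26. n11.wid = 9  [len(S.cnt) + 7]
27. n11.env = "pz"  ["pz"]
28. n11.live = -8  [-8]
29. n12.lim = 3  [D₀.live + D₀.wid + 2]
30. n13.env = 15  [terminal]
31. n14.lim = -7  [e.env - 22]
32. n15.ok = 29  [terminal]
33. n16.mk = true  [terminal]
34. n17.env = 9  [terminal]
35. n14.val = "ru"  ["ru"]
36. n14.key = true  [c.mk == true]
37. n18.cnt = 23  [e.env + 8]
38. n19.ok = 6  [terminal]
39. n20.env = 13  [terminal]
40. n21.env = 9  [terminal]
41. n18.lim = false  [A.cnt > 23]
42. n18.lab = 3  [e₀.env + A.cnt - 33]
43. n18.tag = "yx"  ["yx"]
44. n12.val = "yxru"  [A.tag ++ C₁.val]
45. n12.key = true  [true]
46. n22.wid = 27  [D₀.wid + D₀.live + 26]
47. n22.env = "pzyxru"  [D₀.env ++ C.val]
48. n22.live = 26  [(if C.key then D₀.wid else D₀.live) + 17]
49. n23.depth = "pzyxrux"  [D.env ++ "x"]
50. n24.env = 25  [terminal]
51. n25.mk = true  [terminal]
52. n23.wid = true  [c.mk == true]
53. n23.acc = false  [c.mk == false]
54. n23.env = 12  [e.env * 2 - 38]
55. n22.tag = -2  [(if B.acc then B.env else D.live) - 28]
56. n11.tag = 17  [len(D₀.env) + 15]
57. n0.depth = false  [E.off == false]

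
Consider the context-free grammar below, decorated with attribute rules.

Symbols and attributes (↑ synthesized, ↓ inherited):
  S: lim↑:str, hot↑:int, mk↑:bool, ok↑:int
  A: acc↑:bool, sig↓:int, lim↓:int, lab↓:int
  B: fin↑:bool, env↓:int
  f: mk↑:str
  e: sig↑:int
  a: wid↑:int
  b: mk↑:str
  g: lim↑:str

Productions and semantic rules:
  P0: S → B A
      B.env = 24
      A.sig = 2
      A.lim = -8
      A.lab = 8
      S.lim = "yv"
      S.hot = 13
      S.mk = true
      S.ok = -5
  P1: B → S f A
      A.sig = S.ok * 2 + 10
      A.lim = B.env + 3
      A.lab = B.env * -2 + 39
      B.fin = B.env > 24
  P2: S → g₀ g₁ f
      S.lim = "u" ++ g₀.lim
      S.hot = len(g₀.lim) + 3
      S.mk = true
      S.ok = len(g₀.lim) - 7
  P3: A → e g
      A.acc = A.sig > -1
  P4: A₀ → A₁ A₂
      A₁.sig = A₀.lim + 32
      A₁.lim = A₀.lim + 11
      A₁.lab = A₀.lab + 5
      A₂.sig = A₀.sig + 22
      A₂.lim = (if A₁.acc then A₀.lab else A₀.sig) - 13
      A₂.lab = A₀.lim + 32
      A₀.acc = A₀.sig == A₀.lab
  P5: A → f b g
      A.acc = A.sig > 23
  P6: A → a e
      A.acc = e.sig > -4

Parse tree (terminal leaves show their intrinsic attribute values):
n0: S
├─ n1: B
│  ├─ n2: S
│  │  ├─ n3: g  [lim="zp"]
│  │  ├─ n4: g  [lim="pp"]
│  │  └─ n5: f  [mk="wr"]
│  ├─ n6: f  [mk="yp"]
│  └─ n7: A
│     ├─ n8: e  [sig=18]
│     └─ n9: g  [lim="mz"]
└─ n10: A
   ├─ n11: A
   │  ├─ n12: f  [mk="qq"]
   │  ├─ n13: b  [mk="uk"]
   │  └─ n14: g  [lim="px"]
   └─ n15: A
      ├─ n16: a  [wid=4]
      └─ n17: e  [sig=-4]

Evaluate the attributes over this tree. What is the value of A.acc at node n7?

1. n1.env = 24  [24]
2. n3.lim = "zp"  [terminal]
3. n4.lim = "pp"  [terminal]
4. n5.mk = "wr"  [terminal]
5. n2.lim = "uzp"  ["u" ++ g₀.lim]
6. n2.hot = 5  [len(g₀.lim) + 3]
7. n2.mk = true  [true]
8. n2.ok = -5  [len(g₀.lim) - 7]
9. n6.mk = "yp"  [terminal]
10. n7.sig = 0  [S.ok * 2 + 10]
11. n7.lim = 27  [B.env + 3]
12. n7.lab = -9  [B.env * -2 + 39]
13. n8.sig = 18  [terminal]
14. n9.lim = "mz"  [terminal]
15. n7.acc = true  [A.sig > -1]
16. n1.fin = false  [B.env > 24]
17. n10.sig = 2  [2]
18. n10.lim = -8  [-8]
19. n10.lab = 8  [8]
20. n11.sig = 24  [A₀.lim + 32]
21. n11.lim = 3  [A₀.lim + 11]
22. n11.lab = 13  [A₀.lab + 5]
23. n12.mk = "qq"  [terminal]
24. n13.mk = "uk"  [terminal]
25. n14.lim = "px"  [terminal]
26. n11.acc = true  [A.sig > 23]
27. n15.sig = 24  [A₀.sig + 22]
28. n15.lim = -5  [(if A₁.acc then A₀.lab else A₀.sig) - 13]
29. n15.lab = 24  [A₀.lim + 32]
30. n16.wid = 4  [terminal]
31. n17.sig = -4  [terminal]
32. n15.acc = false  [e.sig > -4]
33. n10.acc = false  [A₀.sig == A₀.lab]
34. n0.lim = "yv"  ["yv"]
35. n0.hot = 13  [13]
36. n0.mk = true  [true]
37. n0.ok = -5  [-5]

true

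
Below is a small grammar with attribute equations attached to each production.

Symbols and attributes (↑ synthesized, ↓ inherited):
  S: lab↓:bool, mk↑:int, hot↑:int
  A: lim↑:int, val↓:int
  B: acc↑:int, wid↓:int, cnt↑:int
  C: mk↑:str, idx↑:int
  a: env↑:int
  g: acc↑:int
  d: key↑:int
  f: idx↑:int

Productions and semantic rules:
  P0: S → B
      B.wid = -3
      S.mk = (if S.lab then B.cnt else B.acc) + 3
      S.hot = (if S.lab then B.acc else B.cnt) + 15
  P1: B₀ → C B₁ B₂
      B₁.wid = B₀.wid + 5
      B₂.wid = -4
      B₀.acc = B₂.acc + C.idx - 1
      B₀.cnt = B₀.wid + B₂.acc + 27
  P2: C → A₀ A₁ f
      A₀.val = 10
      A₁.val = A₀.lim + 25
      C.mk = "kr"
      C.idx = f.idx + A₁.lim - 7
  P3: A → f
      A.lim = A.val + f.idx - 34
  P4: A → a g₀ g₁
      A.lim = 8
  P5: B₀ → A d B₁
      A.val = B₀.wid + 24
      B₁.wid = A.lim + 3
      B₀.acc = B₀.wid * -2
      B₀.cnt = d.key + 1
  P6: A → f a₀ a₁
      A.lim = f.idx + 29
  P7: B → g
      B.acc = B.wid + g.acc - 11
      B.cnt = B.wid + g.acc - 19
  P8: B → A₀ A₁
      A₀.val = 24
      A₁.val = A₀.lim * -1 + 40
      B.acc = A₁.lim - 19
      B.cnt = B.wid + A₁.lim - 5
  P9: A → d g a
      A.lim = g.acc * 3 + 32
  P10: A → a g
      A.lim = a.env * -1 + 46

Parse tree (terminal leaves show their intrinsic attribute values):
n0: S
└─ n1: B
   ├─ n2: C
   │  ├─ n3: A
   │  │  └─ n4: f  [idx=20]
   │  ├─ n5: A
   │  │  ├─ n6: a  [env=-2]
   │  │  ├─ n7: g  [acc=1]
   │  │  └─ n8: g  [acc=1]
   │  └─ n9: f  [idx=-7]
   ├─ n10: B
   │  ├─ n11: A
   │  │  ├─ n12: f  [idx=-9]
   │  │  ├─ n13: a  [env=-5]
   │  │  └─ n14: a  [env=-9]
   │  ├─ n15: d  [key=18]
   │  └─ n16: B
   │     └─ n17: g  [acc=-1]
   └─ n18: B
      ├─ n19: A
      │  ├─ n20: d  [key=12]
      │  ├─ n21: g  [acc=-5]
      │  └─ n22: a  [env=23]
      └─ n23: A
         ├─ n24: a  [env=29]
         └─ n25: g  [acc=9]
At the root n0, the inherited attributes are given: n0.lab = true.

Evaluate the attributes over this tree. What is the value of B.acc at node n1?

-9

1. n0.lab = true  [given at root]
2. n1.wid = -3  [-3]
3. n3.val = 10  [10]
4. n4.idx = 20  [terminal]
5. n3.lim = -4  [A.val + f.idx - 34]
6. n5.val = 21  [A₀.lim + 25]
7. n6.env = -2  [terminal]
8. n7.acc = 1  [terminal]
9. n8.acc = 1  [terminal]
10. n5.lim = 8  [8]
11. n9.idx = -7  [terminal]
12. n2.mk = "kr"  ["kr"]
13. n2.idx = -6  [f.idx + A₁.lim - 7]
14. n10.wid = 2  [B₀.wid + 5]
15. n11.val = 26  [B₀.wid + 24]
16. n12.idx = -9  [terminal]
17. n13.env = -5  [terminal]
18. n14.env = -9  [terminal]
19. n11.lim = 20  [f.idx + 29]
20. n15.key = 18  [terminal]
21. n16.wid = 23  [A.lim + 3]
22. n17.acc = -1  [terminal]
23. n16.acc = 11  [B.wid + g.acc - 11]
24. n16.cnt = 3  [B.wid + g.acc - 19]
25. n10.acc = -4  [B₀.wid * -2]
26. n10.cnt = 19  [d.key + 1]
27. n18.wid = -4  [-4]
28. n19.val = 24  [24]
29. n20.key = 12  [terminal]
30. n21.acc = -5  [terminal]
31. n22.env = 23  [terminal]
32. n19.lim = 17  [g.acc * 3 + 32]
33. n23.val = 23  [A₀.lim * -1 + 40]
34. n24.env = 29  [terminal]
35. n25.acc = 9  [terminal]
36. n23.lim = 17  [a.env * -1 + 46]
37. n18.acc = -2  [A₁.lim - 19]
38. n18.cnt = 8  [B.wid + A₁.lim - 5]
39. n1.acc = -9  [B₂.acc + C.idx - 1]
40. n1.cnt = 22  [B₀.wid + B₂.acc + 27]
41. n0.mk = 25  [(if S.lab then B.cnt else B.acc) + 3]
42. n0.hot = 6  [(if S.lab then B.acc else B.cnt) + 15]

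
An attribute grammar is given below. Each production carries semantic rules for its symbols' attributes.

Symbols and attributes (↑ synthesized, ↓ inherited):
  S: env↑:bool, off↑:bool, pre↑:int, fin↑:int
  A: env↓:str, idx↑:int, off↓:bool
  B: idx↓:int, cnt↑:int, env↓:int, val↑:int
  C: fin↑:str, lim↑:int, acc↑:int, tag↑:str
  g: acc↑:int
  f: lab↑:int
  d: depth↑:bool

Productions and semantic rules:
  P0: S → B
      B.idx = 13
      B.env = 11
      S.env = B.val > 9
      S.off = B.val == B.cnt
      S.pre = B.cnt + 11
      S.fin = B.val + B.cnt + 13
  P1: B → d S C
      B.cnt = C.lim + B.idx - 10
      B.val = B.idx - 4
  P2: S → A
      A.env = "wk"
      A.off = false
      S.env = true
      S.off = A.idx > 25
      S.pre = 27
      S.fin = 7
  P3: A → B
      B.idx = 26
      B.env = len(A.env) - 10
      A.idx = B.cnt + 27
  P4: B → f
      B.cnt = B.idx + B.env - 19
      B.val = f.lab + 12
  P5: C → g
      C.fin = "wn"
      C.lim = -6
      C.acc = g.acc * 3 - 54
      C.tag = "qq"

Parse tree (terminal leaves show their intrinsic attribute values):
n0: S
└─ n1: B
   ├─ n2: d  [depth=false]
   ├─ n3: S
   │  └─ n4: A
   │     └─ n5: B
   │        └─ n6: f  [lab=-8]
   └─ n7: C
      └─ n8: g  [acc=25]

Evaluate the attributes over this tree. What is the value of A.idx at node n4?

1. n1.idx = 13  [13]
2. n1.env = 11  [11]
3. n2.depth = false  [terminal]
4. n4.env = "wk"  ["wk"]
5. n4.off = false  [false]
6. n5.idx = 26  [26]
7. n5.env = -8  [len(A.env) - 10]
8. n6.lab = -8  [terminal]
9. n5.cnt = -1  [B.idx + B.env - 19]
10. n5.val = 4  [f.lab + 12]
11. n4.idx = 26  [B.cnt + 27]
12. n3.env = true  [true]
13. n3.off = true  [A.idx > 25]
14. n3.pre = 27  [27]
15. n3.fin = 7  [7]
16. n8.acc = 25  [terminal]
17. n7.fin = "wn"  ["wn"]
18. n7.lim = -6  [-6]
19. n7.acc = 21  [g.acc * 3 - 54]
20. n7.tag = "qq"  ["qq"]
21. n1.cnt = -3  [C.lim + B.idx - 10]
22. n1.val = 9  [B.idx - 4]
23. n0.env = false  [B.val > 9]
24. n0.off = false  [B.val == B.cnt]
25. n0.pre = 8  [B.cnt + 11]
26. n0.fin = 19  [B.val + B.cnt + 13]

26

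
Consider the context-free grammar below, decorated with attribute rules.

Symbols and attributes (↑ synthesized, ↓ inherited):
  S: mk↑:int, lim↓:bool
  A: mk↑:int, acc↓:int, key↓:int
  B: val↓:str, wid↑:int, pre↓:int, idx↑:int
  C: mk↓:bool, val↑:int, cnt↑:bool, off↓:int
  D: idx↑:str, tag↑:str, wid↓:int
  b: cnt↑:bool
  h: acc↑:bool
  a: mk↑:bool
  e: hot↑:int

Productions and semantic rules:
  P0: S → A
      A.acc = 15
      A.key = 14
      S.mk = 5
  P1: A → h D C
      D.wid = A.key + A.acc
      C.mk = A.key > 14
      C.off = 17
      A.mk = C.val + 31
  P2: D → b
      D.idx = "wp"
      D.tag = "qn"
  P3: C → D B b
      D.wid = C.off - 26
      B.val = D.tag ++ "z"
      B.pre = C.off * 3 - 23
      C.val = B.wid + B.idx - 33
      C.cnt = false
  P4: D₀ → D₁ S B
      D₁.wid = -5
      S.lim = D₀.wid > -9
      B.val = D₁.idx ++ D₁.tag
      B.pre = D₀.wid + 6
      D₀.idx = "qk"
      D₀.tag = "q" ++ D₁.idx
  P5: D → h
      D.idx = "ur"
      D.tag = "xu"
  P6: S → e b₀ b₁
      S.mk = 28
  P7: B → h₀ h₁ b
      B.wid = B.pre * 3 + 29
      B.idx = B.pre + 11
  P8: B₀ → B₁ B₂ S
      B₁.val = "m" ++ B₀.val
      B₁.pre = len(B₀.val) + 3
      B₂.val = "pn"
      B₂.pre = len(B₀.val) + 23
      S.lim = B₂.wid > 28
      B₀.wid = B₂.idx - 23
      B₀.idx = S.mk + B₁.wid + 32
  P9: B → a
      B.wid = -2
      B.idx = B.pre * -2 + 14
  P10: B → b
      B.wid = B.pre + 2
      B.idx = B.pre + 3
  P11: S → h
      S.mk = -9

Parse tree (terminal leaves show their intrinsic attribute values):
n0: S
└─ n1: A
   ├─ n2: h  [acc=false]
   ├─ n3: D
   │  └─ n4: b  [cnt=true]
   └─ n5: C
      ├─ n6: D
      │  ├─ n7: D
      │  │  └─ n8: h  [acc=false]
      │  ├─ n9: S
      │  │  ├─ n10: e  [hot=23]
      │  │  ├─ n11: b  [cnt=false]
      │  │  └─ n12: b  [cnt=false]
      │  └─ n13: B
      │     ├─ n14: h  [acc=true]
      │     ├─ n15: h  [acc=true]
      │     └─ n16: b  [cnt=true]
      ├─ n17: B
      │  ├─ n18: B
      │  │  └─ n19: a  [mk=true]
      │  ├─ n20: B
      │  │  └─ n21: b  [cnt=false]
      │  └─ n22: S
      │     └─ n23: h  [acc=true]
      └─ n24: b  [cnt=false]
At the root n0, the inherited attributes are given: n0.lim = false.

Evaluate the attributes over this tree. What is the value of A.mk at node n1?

1. n0.lim = false  [given at root]
2. n1.acc = 15  [15]
3. n1.key = 14  [14]
4. n2.acc = false  [terminal]
5. n3.wid = 29  [A.key + A.acc]
6. n4.cnt = true  [terminal]
7. n3.idx = "wp"  ["wp"]
8. n3.tag = "qn"  ["qn"]
9. n5.mk = false  [A.key > 14]
10. n5.off = 17  [17]
11. n6.wid = -9  [C.off - 26]
12. n7.wid = -5  [-5]
13. n8.acc = false  [terminal]
14. n7.idx = "ur"  ["ur"]
15. n7.tag = "xu"  ["xu"]
16. n9.lim = false  [D₀.wid > -9]
17. n10.hot = 23  [terminal]
18. n11.cnt = false  [terminal]
19. n12.cnt = false  [terminal]
20. n9.mk = 28  [28]
21. n13.val = "urxu"  [D₁.idx ++ D₁.tag]
22. n13.pre = -3  [D₀.wid + 6]
23. n14.acc = true  [terminal]
24. n15.acc = true  [terminal]
25. n16.cnt = true  [terminal]
26. n13.wid = 20  [B.pre * 3 + 29]
27. n13.idx = 8  [B.pre + 11]
28. n6.idx = "qk"  ["qk"]
29. n6.tag = "qur"  ["q" ++ D₁.idx]
30. n17.val = "qurz"  [D.tag ++ "z"]
31. n17.pre = 28  [C.off * 3 - 23]
32. n18.val = "mqurz"  ["m" ++ B₀.val]
33. n18.pre = 7  [len(B₀.val) + 3]
34. n19.mk = true  [terminal]
35. n18.wid = -2  [-2]
36. n18.idx = 0  [B.pre * -2 + 14]
37. n20.val = "pn"  ["pn"]
38. n20.pre = 27  [len(B₀.val) + 23]
39. n21.cnt = false  [terminal]
40. n20.wid = 29  [B.pre + 2]
41. n20.idx = 30  [B.pre + 3]
42. n22.lim = true  [B₂.wid > 28]
43. n23.acc = true  [terminal]
44. n22.mk = -9  [-9]
45. n17.wid = 7  [B₂.idx - 23]
46. n17.idx = 21  [S.mk + B₁.wid + 32]
47. n24.cnt = false  [terminal]
48. n5.val = -5  [B.wid + B.idx - 33]
49. n5.cnt = false  [false]
50. n1.mk = 26  [C.val + 31]
51. n0.mk = 5  [5]

26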